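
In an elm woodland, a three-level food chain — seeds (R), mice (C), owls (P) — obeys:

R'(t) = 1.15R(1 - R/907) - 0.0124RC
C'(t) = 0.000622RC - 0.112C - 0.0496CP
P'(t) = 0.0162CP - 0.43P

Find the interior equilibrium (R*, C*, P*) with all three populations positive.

R* ≈ 647, C* ≈ 26.5, P* ≈ 5.86

From dP/dt = 0: 0.0162C* = 0.43, so C* = 26.5.
From dR/dt = 0: 1.15(1 - R*/907) = 0.0124·26.5, giving R* = 907·(1 - 0.286) = 647.
From dC/dt = 0: 0.000622·647 - 0.112 = 0.0496P*, so P* = 0.291/0.0496 = 5.86.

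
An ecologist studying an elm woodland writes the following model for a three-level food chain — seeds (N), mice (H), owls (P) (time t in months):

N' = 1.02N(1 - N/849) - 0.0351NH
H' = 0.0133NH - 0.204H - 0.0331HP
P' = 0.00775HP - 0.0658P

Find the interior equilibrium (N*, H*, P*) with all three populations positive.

N* ≈ 601, H* ≈ 8.49, P* ≈ 235

From dP/dt = 0: 0.00775H* = 0.0658, so H* = 8.49.
From dN/dt = 0: 1.02(1 - N*/849) = 0.0351·8.49, giving N* = 849·(1 - 0.292) = 601.
From dH/dt = 0: 0.0133·601 - 0.204 = 0.0331P*, so P* = 7.79/0.0331 = 235.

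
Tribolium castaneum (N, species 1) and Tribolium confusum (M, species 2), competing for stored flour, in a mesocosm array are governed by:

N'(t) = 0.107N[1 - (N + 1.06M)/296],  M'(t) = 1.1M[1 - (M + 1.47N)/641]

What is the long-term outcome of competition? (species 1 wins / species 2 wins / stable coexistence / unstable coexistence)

species 2 excludes species 1

Compare the nullcline intercepts: K1/α12 = 296/1.06 = 279 < K2 = 641; K2/α21 = 641/1.47 = 436 > K1 = 296.
Since the inequalities point opposite ways, species 2 can invade but species 1 cannot.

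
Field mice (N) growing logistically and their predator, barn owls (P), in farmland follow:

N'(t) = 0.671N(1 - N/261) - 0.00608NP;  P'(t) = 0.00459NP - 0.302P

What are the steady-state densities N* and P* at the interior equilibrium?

N* ≈ 65.8, P* ≈ 82.5

From dP/dt = 0 with P > 0: 0.00459N* = 0.302, so N* = 65.8.
Substitute into dN/dt = 0: 0.671(1 - 65.8/261) = 0.00608P*.
The bracket is 0.748, giving P* = 0.502/0.00608 = 82.5.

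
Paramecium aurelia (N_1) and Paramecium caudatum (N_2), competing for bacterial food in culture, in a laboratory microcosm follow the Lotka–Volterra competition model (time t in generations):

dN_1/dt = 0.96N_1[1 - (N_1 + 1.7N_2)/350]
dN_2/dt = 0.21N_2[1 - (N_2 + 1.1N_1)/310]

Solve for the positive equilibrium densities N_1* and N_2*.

N_1* ≈ 203, N_2* ≈ 86.2

Setting both brackets to zero gives the nullclines N_1 + 1.7N_2 = 350 and 1.1N_1 + N_2 = 310.
Substituting N_2 = 310 - 1.1N_1 into the first: N_1(1 - 1.7·1.1) = 350 - 1.7·310.
So N_1* = -177/-0.87 = 203, and then N_2* = 310 - 1.1·203 = 86.2.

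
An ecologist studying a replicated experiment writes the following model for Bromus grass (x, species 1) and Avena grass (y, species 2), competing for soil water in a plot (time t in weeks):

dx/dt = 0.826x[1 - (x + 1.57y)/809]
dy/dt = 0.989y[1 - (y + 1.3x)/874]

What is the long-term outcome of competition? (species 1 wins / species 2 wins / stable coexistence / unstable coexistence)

Compare the nullcline intercepts: K1/α12 = 809/1.57 = 515 < K2 = 874; K2/α21 = 874/1.3 = 672 < K1 = 809.
Since both are reversed, neither can invade when rare; the interior point is a saddle.

unstable coexistence (outcome depends on initial conditions)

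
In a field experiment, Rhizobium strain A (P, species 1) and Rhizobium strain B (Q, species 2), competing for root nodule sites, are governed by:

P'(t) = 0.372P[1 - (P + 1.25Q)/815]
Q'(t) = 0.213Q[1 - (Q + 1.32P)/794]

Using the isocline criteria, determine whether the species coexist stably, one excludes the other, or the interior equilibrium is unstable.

Compare the nullcline intercepts: K1/α12 = 815/1.25 = 652 < K2 = 794; K2/α21 = 794/1.32 = 602 < K1 = 815.
Since both are reversed, neither can invade when rare; the interior point is a saddle.

unstable coexistence (outcome depends on initial conditions)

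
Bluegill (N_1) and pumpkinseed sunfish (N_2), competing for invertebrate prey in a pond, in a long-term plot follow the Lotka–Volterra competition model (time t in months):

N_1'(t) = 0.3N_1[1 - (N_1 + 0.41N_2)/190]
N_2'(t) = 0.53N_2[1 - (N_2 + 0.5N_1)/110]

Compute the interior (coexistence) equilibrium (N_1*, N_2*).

Setting both brackets to zero gives the nullclines N_1 + 0.41N_2 = 190 and 0.5N_1 + N_2 = 110.
Substituting N_2 = 110 - 0.5N_1 into the first: N_1(1 - 0.41·0.5) = 190 - 0.41·110.
So N_1* = 145/0.795 = 182, and then N_2* = 110 - 0.5·182 = 18.9.

N_1* ≈ 182, N_2* ≈ 18.9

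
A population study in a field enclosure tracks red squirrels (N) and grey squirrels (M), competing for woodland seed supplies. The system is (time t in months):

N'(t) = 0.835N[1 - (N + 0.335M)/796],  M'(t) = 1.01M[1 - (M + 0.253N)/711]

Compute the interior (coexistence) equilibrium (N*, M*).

Setting both brackets to zero gives the nullclines N + 0.335M = 796 and 0.253N + M = 711.
Substituting M = 711 - 0.253N into the first: N(1 - 0.335·0.253) = 796 - 0.335·711.
So N* = 558/0.915 = 609, and then M* = 711 - 0.253·609 = 557.

N* ≈ 609, M* ≈ 557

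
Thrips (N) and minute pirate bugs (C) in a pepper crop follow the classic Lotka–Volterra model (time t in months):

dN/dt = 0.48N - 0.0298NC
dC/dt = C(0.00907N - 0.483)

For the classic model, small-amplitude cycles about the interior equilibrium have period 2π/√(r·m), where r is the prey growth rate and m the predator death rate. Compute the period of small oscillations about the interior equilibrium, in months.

T ≈ 13 months

Here r = 0.48 and m = 0.483, so r·m = 0.232.
ω = √0.232 = 0.481 per month, hence T = 2π/ω ≈ 13 months.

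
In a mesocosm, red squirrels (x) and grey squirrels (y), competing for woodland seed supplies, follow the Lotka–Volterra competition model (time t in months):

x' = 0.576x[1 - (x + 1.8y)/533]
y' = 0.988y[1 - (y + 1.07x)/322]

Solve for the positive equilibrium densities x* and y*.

Setting both brackets to zero gives the nullclines x + 1.8y = 533 and 1.07x + y = 322.
Substituting y = 322 - 1.07x into the first: x(1 - 1.8·1.07) = 533 - 1.8·322.
So x* = -46.6/-0.926 = 50.3, and then y* = 322 - 1.07·50.3 = 268.

x* ≈ 50.3, y* ≈ 268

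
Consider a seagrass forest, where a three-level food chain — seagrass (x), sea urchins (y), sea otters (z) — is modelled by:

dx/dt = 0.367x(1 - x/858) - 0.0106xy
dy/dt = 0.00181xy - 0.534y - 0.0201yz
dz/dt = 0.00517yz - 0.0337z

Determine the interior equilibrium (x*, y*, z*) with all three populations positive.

x* ≈ 696, y* ≈ 6.52, z* ≈ 36.1

From dz/dt = 0: 0.00517y* = 0.0337, so y* = 6.52.
From dx/dt = 0: 0.367(1 - x*/858) = 0.0106·6.52, giving x* = 858·(1 - 0.188) = 696.
From dy/dt = 0: 0.00181·696 - 0.534 = 0.0201z*, so z* = 0.727/0.0201 = 36.1.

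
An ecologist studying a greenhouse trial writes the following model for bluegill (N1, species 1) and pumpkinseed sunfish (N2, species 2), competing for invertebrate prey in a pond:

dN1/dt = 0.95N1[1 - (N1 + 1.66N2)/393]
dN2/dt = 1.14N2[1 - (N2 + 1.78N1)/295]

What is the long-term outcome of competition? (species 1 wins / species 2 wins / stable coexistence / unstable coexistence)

unstable coexistence (outcome depends on initial conditions)

Compare the nullcline intercepts: K1/α12 = 393/1.66 = 237 < K2 = 295; K2/α21 = 295/1.78 = 166 < K1 = 393.
Since both are reversed, neither can invade when rare; the interior point is a saddle.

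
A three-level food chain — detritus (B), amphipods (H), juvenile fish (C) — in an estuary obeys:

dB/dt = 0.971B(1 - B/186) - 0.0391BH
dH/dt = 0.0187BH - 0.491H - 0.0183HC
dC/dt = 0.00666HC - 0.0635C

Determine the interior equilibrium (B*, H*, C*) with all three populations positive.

B* ≈ 115, H* ≈ 9.53, C* ≈ 90.3

From dC/dt = 0: 0.00666H* = 0.0635, so H* = 9.53.
From dB/dt = 0: 0.971(1 - B*/186) = 0.0391·9.53, giving B* = 186·(1 - 0.384) = 115.
From dH/dt = 0: 0.0187·115 - 0.491 = 0.0183C*, so C* = 1.65/0.0183 = 90.3.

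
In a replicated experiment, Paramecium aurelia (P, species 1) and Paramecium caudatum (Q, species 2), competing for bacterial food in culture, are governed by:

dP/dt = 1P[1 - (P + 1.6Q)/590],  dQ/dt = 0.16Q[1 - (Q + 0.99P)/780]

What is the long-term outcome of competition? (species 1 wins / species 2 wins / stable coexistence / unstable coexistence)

Compare the nullcline intercepts: K1/α12 = 590/1.6 = 369 < K2 = 780; K2/α21 = 780/0.99 = 788 > K1 = 590.
Since the inequalities point opposite ways, species 2 can invade but species 1 cannot.

species 2 excludes species 1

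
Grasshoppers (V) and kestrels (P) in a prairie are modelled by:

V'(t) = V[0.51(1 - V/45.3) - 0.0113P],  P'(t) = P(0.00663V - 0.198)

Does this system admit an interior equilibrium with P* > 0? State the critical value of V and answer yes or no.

Threshold V = 29.9; K > 29.9, so yes, the predator persists.

The predator equation gives dP/dt > 0 only when V > 0.198/0.00663 = 29.9.
Without the predator, V → K = 45.3. Since 45.3 > 29.9, the predator can invade and persist.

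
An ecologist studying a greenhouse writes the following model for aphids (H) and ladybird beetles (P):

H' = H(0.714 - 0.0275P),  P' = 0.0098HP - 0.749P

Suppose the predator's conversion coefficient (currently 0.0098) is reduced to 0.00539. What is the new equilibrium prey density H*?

H* ≈ 139

At the interior fixed point, setting dP/dt = 0 with P > 0 fixes H* = (predator death rate)/(HP coefficient) — independent of the other coefficients.
With the change, H* = 0.749/0.00539 = 139; it rises from 76.4.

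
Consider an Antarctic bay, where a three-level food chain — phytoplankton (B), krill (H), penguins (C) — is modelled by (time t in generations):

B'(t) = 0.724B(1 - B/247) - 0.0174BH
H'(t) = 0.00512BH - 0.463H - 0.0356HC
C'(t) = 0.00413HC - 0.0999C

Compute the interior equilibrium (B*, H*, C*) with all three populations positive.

B* ≈ 103, H* ≈ 24.2, C* ≈ 1.87

From dC/dt = 0: 0.00413H* = 0.0999, so H* = 24.2.
From dB/dt = 0: 0.724(1 - B*/247) = 0.0174·24.2, giving B* = 247·(1 - 0.581) = 103.
From dH/dt = 0: 0.00512·103 - 0.463 = 0.0356C*, so C* = 0.0665/0.0356 = 1.87.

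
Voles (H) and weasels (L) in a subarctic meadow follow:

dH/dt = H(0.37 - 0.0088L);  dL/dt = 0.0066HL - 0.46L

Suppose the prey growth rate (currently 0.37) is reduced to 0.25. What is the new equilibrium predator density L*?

At the interior fixed point, setting dH/dt = 0 with H > 0 fixes L* = (prey growth rate)/(HL coefficient) — independent of the other coefficients.
With the change, L* = 0.25/0.0088 = 28.4; it falls from 42.

L* ≈ 28.4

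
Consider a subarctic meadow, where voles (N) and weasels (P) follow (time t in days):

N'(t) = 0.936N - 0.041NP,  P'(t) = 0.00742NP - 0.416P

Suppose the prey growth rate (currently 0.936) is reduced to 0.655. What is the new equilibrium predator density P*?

At the interior fixed point, setting dN/dt = 0 with N > 0 fixes P* = (prey growth rate)/(NP coefficient) — independent of the other coefficients.
With the change, P* = 0.655/0.041 = 16; it falls from 22.8.

P* ≈ 16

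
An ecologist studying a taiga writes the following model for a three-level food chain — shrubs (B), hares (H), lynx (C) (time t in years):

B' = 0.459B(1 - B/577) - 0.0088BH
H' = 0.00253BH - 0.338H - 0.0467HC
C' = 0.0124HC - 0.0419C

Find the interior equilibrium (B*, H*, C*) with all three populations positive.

B* ≈ 540, H* ≈ 3.38, C* ≈ 22

From dC/dt = 0: 0.0124H* = 0.0419, so H* = 3.38.
From dB/dt = 0: 0.459(1 - B*/577) = 0.0088·3.38, giving B* = 577·(1 - 0.0648) = 540.
From dH/dt = 0: 0.00253·540 - 0.338 = 0.0467C*, so C* = 1.03/0.0467 = 22.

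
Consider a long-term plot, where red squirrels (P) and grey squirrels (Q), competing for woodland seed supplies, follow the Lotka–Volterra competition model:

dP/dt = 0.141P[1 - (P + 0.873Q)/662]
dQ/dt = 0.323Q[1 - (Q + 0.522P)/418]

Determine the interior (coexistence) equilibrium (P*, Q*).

P* ≈ 546, Q* ≈ 133

Setting both brackets to zero gives the nullclines P + 0.873Q = 662 and 0.522P + Q = 418.
Substituting Q = 418 - 0.522P into the first: P(1 - 0.873·0.522) = 662 - 0.873·418.
So P* = 297/0.544 = 546, and then Q* = 418 - 0.522·546 = 133.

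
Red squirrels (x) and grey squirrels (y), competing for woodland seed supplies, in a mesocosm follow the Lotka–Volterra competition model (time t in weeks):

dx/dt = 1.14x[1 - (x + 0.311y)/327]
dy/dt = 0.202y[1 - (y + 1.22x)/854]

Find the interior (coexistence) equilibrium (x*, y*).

Setting both brackets to zero gives the nullclines x + 0.311y = 327 and 1.22x + y = 854.
Substituting y = 854 - 1.22x into the first: x(1 - 0.311·1.22) = 327 - 0.311·854.
So x* = 61.4/0.621 = 98.9, and then y* = 854 - 1.22·98.9 = 733.

x* ≈ 98.9, y* ≈ 733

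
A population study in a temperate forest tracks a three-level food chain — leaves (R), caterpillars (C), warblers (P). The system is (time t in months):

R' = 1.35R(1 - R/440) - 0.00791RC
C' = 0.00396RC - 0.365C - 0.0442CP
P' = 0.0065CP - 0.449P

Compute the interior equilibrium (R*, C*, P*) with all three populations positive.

R* ≈ 262, C* ≈ 69.1, P* ≈ 15.2

From dP/dt = 0: 0.0065C* = 0.449, so C* = 69.1.
From dR/dt = 0: 1.35(1 - R*/440) = 0.00791·69.1, giving R* = 440·(1 - 0.405) = 262.
From dC/dt = 0: 0.00396·262 - 0.365 = 0.0442P*, so P* = 0.672/0.0442 = 15.2.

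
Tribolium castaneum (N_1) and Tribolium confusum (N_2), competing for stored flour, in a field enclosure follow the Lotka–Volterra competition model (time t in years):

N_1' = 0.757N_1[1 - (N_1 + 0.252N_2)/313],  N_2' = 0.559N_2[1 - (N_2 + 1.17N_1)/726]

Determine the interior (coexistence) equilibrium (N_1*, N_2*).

N_1* ≈ 184, N_2* ≈ 510

Setting both brackets to zero gives the nullclines N_1 + 0.252N_2 = 313 and 1.17N_1 + N_2 = 726.
Substituting N_2 = 726 - 1.17N_1 into the first: N_1(1 - 0.252·1.17) = 313 - 0.252·726.
So N_1* = 130/0.705 = 184, and then N_2* = 726 - 1.17·184 = 510.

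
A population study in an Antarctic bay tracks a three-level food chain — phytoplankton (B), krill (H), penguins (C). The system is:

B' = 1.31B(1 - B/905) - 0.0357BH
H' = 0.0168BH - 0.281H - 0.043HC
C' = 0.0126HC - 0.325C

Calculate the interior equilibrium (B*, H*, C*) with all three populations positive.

B* ≈ 269, H* ≈ 25.8, C* ≈ 98.5

From dC/dt = 0: 0.0126H* = 0.325, so H* = 25.8.
From dB/dt = 0: 1.31(1 - B*/905) = 0.0357·25.8, giving B* = 905·(1 - 0.703) = 269.
From dH/dt = 0: 0.0168·269 - 0.281 = 0.043C*, so C* = 4.24/0.043 = 98.5.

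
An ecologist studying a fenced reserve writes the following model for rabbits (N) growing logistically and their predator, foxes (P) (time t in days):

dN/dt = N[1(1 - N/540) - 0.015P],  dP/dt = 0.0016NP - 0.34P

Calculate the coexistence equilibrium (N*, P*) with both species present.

From dP/dt = 0 with P > 0: 0.0016N* = 0.34, so N* = 212.
Substitute into dN/dt = 0: 1(1 - 212/540) = 0.015P*.
The bracket is 0.606, giving P* = 0.606/0.015 = 40.4.

N* ≈ 212, P* ≈ 40.4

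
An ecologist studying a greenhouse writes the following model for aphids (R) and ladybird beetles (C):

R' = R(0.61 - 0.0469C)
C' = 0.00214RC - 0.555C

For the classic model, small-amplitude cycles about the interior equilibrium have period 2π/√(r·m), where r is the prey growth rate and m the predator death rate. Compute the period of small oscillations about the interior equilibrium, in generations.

T ≈ 10.8 generations

Here r = 0.61 and m = 0.555, so r·m = 0.339.
ω = √0.339 = 0.582 per generation, hence T = 2π/ω ≈ 10.8 generations.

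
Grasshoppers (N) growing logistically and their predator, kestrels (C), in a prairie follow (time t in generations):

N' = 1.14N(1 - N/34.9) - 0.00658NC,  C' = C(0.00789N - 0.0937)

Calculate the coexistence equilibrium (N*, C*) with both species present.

From dC/dt = 0 with C > 0: 0.00789N* = 0.0937, so N* = 11.9.
Substitute into dN/dt = 0: 1.14(1 - 11.9/34.9) = 0.00658C*.
The bracket is 0.66, giving C* = 0.752/0.00658 = 114.

N* ≈ 11.9, C* ≈ 114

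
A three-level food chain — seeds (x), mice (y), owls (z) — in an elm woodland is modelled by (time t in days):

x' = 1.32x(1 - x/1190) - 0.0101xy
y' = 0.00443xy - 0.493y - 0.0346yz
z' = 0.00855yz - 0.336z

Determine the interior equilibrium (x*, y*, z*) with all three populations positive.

From dz/dt = 0: 0.00855y* = 0.336, so y* = 39.3.
From dx/dt = 0: 1.32(1 - x*/1190) = 0.0101·39.3, giving x* = 1190·(1 - 0.301) = 832.
From dy/dt = 0: 0.00443·832 - 0.493 = 0.0346z*, so z* = 3.19/0.0346 = 92.3.

x* ≈ 832, y* ≈ 39.3, z* ≈ 92.3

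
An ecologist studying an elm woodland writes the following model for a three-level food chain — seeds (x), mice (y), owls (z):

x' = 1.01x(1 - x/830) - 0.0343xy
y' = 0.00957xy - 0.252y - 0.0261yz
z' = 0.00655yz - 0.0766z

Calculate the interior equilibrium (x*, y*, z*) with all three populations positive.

From dz/dt = 0: 0.00655y* = 0.0766, so y* = 11.7.
From dx/dt = 0: 1.01(1 - x*/830) = 0.0343·11.7, giving x* = 830·(1 - 0.397) = 500.
From dy/dt = 0: 0.00957·500 - 0.252 = 0.0261z*, so z* = 4.54/0.0261 = 174.

x* ≈ 500, y* ≈ 11.7, z* ≈ 174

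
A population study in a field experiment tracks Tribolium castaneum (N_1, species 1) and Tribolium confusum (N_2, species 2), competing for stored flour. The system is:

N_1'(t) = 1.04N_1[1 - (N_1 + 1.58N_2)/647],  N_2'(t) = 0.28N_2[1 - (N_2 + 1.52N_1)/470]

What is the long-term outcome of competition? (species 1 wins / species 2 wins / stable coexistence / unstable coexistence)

Compare the nullcline intercepts: K1/α12 = 647/1.58 = 409 < K2 = 470; K2/α21 = 470/1.52 = 309 < K1 = 647.
Since both are reversed, neither can invade when rare; the interior point is a saddle.

unstable coexistence (outcome depends on initial conditions)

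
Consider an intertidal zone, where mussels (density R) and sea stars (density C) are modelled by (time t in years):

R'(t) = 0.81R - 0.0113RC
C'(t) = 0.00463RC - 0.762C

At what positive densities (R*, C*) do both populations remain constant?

R* ≈ 165, C* ≈ 71.7

Set dC/dt = 0 with C > 0: 0.00463R - 0.762 = 0, so R* = 0.762/0.00463 = 165.
Set dR/dt = 0 with R > 0: 0.81 - 0.0113C = 0, so C* = 0.81/0.0113 = 71.7.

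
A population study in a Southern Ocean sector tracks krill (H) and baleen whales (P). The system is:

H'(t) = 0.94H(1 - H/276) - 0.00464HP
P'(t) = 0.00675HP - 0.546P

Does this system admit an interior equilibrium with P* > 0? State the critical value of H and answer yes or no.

Threshold H = 80.9; K > 80.9, so yes, the predator persists.

The predator equation gives dP/dt > 0 only when H > 0.546/0.00675 = 80.9.
Without the predator, H → K = 276. Since 276 > 80.9, the predator can invade and persist.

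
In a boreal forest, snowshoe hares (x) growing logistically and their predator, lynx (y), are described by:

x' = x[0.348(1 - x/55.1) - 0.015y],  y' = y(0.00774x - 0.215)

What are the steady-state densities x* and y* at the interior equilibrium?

From dy/dt = 0 with y > 0: 0.00774x* = 0.215, so x* = 27.8.
Substitute into dx/dt = 0: 0.348(1 - 27.8/55.1) = 0.015y*.
The bracket is 0.496, giving y* = 0.173/0.015 = 11.5.

x* ≈ 27.8, y* ≈ 11.5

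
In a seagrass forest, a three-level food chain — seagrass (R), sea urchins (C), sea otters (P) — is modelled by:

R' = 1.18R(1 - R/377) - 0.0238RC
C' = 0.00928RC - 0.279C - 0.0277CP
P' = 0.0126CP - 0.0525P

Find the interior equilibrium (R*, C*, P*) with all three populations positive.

R* ≈ 345, C* ≈ 4.17, P* ≈ 106

From dP/dt = 0: 0.0126C* = 0.0525, so C* = 4.17.
From dR/dt = 0: 1.18(1 - R*/377) = 0.0238·4.17, giving R* = 377·(1 - 0.084) = 345.
From dC/dt = 0: 0.00928·345 - 0.279 = 0.0277P*, so P* = 2.93/0.0277 = 106.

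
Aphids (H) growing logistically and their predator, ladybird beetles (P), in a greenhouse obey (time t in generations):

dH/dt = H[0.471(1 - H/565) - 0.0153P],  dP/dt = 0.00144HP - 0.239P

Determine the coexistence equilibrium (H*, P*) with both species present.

From dP/dt = 0 with P > 0: 0.00144H* = 0.239, so H* = 166.
Substitute into dH/dt = 0: 0.471(1 - 166/565) = 0.0153P*.
The bracket is 0.706, giving P* = 0.333/0.0153 = 21.7.

H* ≈ 166, P* ≈ 21.7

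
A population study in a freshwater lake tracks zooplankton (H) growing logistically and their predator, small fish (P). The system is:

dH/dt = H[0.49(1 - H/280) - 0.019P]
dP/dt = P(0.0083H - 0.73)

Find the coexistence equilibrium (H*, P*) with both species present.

From dP/dt = 0 with P > 0: 0.0083H* = 0.73, so H* = 88.
Substitute into dH/dt = 0: 0.49(1 - 88/280) = 0.019P*.
The bracket is 0.686, giving P* = 0.336/0.019 = 17.7.

H* ≈ 88, P* ≈ 17.7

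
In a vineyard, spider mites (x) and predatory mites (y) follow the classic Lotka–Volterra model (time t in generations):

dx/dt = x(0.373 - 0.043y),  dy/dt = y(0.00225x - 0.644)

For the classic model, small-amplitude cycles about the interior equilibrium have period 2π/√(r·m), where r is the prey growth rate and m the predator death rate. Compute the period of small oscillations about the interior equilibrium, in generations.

T ≈ 12.8 generations

Here r = 0.373 and m = 0.644, so r·m = 0.24.
ω = √0.24 = 0.49 per generation, hence T = 2π/ω ≈ 12.8 generations.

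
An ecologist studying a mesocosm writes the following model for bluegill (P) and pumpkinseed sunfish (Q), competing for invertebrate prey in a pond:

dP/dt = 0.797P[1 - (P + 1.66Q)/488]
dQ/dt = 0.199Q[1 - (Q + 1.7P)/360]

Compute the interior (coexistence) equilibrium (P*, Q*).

Setting both brackets to zero gives the nullclines P + 1.66Q = 488 and 1.7P + Q = 360.
Substituting Q = 360 - 1.7P into the first: P(1 - 1.66·1.7) = 488 - 1.66·360.
So P* = -110/-1.82 = 60.2, and then Q* = 360 - 1.7·60.2 = 258.

P* ≈ 60.2, Q* ≈ 258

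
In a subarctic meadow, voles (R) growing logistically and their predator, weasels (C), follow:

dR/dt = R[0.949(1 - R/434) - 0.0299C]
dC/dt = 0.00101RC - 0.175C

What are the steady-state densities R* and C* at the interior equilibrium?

R* ≈ 173, C* ≈ 19.1

From dC/dt = 0 with C > 0: 0.00101R* = 0.175, so R* = 173.
Substitute into dR/dt = 0: 0.949(1 - 173/434) = 0.0299C*.
The bracket is 0.601, giving C* = 0.57/0.0299 = 19.1.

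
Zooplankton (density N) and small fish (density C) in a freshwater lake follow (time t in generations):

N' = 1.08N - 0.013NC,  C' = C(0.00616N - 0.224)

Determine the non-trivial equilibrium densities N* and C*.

N* ≈ 36.4, C* ≈ 83.1

Set dC/dt = 0 with C > 0: 0.00616N - 0.224 = 0, so N* = 0.224/0.00616 = 36.4.
Set dN/dt = 0 with N > 0: 1.08 - 0.013C = 0, so C* = 1.08/0.013 = 83.1.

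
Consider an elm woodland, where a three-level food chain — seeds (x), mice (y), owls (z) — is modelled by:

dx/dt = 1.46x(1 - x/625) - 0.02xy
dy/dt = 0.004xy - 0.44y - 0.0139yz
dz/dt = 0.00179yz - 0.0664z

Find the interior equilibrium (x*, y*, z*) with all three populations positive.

x* ≈ 307, y* ≈ 37.1, z* ≈ 56.8

From dz/dt = 0: 0.00179y* = 0.0664, so y* = 37.1.
From dx/dt = 0: 1.46(1 - x*/625) = 0.02·37.1, giving x* = 625·(1 - 0.508) = 307.
From dy/dt = 0: 0.004·307 - 0.44 = 0.0139z*, so z* = 0.79/0.0139 = 56.8.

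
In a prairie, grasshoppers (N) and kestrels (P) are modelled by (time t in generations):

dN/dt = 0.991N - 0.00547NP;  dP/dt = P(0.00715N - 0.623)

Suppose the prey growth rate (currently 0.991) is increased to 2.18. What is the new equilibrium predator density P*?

P* ≈ 399

At the interior fixed point, setting dN/dt = 0 with N > 0 fixes P* = (prey growth rate)/(NP coefficient) — independent of the other coefficients.
With the change, P* = 2.18/0.00547 = 399; it rises from 181.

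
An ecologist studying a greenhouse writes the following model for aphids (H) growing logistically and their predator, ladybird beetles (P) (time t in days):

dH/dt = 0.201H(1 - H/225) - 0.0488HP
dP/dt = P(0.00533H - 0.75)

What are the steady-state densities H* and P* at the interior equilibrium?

From dP/dt = 0 with P > 0: 0.00533H* = 0.75, so H* = 141.
Substitute into dH/dt = 0: 0.201(1 - 141/225) = 0.0488P*.
The bracket is 0.375, giving P* = 0.0753/0.0488 = 1.54.

H* ≈ 141, P* ≈ 1.54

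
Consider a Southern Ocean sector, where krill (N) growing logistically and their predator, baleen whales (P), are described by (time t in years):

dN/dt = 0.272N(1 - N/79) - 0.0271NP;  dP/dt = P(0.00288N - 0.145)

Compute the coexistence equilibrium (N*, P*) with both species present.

N* ≈ 50.3, P* ≈ 3.64

From dP/dt = 0 with P > 0: 0.00288N* = 0.145, so N* = 50.3.
Substitute into dN/dt = 0: 0.272(1 - 50.3/79) = 0.0271P*.
The bracket is 0.363, giving P* = 0.0987/0.0271 = 3.64.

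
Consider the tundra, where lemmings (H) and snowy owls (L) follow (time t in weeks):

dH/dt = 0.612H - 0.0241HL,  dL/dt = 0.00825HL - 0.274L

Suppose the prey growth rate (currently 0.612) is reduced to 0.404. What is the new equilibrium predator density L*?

At the interior fixed point, setting dH/dt = 0 with H > 0 fixes L* = (prey growth rate)/(HL coefficient) — independent of the other coefficients.
With the change, L* = 0.404/0.0241 = 16.8; it falls from 25.4.

L* ≈ 16.8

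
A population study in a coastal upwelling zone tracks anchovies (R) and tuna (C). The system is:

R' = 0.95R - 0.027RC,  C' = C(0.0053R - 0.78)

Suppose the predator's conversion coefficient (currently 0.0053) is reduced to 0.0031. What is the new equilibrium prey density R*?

R* ≈ 252

At the interior fixed point, setting dC/dt = 0 with C > 0 fixes R* = (predator death rate)/(RC coefficient) — independent of the other coefficients.
With the change, R* = 0.78/0.0031 = 252; it rises from 147.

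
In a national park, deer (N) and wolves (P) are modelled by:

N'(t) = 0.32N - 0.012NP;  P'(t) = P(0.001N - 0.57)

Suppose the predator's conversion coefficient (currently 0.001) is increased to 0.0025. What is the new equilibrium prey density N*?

At the interior fixed point, setting dP/dt = 0 with P > 0 fixes N* = (predator death rate)/(NP coefficient) — independent of the other coefficients.
With the change, N* = 0.57/0.0025 = 228; it falls from 570.

N* ≈ 228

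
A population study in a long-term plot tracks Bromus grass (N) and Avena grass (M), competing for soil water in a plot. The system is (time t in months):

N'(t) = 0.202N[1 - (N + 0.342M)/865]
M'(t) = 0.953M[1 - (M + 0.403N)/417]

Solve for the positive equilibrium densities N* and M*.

Setting both brackets to zero gives the nullclines N + 0.342M = 865 and 0.403N + M = 417.
Substituting M = 417 - 0.403N into the first: N(1 - 0.342·0.403) = 865 - 0.342·417.
So N* = 722/0.862 = 838, and then M* = 417 - 0.403·838 = 79.3.

N* ≈ 838, M* ≈ 79.3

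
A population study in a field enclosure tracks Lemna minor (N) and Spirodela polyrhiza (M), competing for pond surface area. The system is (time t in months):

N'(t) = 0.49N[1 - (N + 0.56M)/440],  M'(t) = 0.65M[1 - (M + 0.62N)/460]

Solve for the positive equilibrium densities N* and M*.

N* ≈ 279, M* ≈ 287

Setting both brackets to zero gives the nullclines N + 0.56M = 440 and 0.62N + M = 460.
Substituting M = 460 - 0.62N into the first: N(1 - 0.56·0.62) = 440 - 0.56·460.
So N* = 182/0.653 = 279, and then M* = 460 - 0.62·279 = 287.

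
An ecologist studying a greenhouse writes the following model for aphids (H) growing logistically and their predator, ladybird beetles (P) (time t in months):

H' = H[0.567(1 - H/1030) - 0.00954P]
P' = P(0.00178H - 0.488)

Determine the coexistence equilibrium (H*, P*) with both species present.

From dP/dt = 0 with P > 0: 0.00178H* = 0.488, so H* = 274.
Substitute into dH/dt = 0: 0.567(1 - 274/1030) = 0.00954P*.
The bracket is 0.734, giving P* = 0.416/0.00954 = 43.6.

H* ≈ 274, P* ≈ 43.6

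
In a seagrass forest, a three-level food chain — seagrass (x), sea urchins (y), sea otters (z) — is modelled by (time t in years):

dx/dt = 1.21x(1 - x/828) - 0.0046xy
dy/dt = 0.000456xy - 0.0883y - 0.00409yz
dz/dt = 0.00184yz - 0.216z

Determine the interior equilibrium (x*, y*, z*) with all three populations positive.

x* ≈ 458, y* ≈ 117, z* ≈ 29.5

From dz/dt = 0: 0.00184y* = 0.216, so y* = 117.
From dx/dt = 0: 1.21(1 - x*/828) = 0.0046·117, giving x* = 828·(1 - 0.446) = 458.
From dy/dt = 0: 0.000456·458 - 0.0883 = 0.00409z*, so z* = 0.121/0.00409 = 29.5.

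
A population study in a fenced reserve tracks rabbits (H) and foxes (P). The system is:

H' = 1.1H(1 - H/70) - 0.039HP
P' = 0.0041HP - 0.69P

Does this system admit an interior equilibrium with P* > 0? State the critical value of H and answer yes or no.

The predator equation gives dP/dt > 0 only when H > 0.69/0.0041 = 168.
Without the predator, H → K = 70. Since 70 < 168, the predator cannot invade.

Threshold H = 168; K < 168, so no, the predator goes extinct.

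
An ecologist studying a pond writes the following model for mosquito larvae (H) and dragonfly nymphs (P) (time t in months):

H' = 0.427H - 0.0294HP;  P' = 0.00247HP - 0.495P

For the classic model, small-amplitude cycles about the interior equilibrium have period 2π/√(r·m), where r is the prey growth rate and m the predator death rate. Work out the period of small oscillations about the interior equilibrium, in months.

Here r = 0.427 and m = 0.495, so r·m = 0.211.
ω = √0.211 = 0.46 per month, hence T = 2π/ω ≈ 13.7 months.

T ≈ 13.7 months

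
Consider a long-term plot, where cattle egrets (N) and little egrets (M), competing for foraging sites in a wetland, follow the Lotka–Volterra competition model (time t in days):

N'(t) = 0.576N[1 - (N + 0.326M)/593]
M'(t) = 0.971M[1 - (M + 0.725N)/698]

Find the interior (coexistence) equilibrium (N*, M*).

N* ≈ 479, M* ≈ 351

Setting both brackets to zero gives the nullclines N + 0.326M = 593 and 0.725N + M = 698.
Substituting M = 698 - 0.725N into the first: N(1 - 0.326·0.725) = 593 - 0.326·698.
So N* = 365/0.764 = 479, and then M* = 698 - 0.725·479 = 351.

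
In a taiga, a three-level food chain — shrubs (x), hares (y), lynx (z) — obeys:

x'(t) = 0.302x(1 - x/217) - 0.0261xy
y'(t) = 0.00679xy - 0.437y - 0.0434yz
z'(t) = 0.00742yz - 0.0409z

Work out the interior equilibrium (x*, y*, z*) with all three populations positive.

From dz/dt = 0: 0.00742y* = 0.0409, so y* = 5.51.
From dx/dt = 0: 0.302(1 - x*/217) = 0.0261·5.51, giving x* = 217·(1 - 0.476) = 114.
From dy/dt = 0: 0.00679·114 - 0.437 = 0.0434z*, so z* = 0.335/0.0434 = 7.71.

x* ≈ 114, y* ≈ 5.51, z* ≈ 7.71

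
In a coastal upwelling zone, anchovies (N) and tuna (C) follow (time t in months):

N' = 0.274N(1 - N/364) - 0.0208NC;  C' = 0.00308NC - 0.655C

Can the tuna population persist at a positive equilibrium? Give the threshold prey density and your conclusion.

Threshold N = 213; K > 213, so yes, the predator persists.

The predator equation gives dC/dt > 0 only when N > 0.655/0.00308 = 213.
Without the predator, N → K = 364. Since 364 > 213, the predator can invade and persist.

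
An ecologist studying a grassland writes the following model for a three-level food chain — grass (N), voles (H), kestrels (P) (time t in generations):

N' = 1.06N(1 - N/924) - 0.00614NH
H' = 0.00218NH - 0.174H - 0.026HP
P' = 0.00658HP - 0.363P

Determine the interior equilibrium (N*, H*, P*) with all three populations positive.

N* ≈ 629, H* ≈ 55.2, P* ≈ 46

From dP/dt = 0: 0.00658H* = 0.363, so H* = 55.2.
From dN/dt = 0: 1.06(1 - N*/924) = 0.00614·55.2, giving N* = 924·(1 - 0.32) = 629.
From dH/dt = 0: 0.00218·629 - 0.174 = 0.026P*, so P* = 1.2/0.026 = 46.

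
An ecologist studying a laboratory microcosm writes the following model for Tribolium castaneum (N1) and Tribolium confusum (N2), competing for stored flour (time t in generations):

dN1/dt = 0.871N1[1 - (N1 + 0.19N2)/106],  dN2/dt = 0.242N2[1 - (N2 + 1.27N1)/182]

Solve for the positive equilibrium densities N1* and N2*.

N1* ≈ 94.1, N2* ≈ 62.4

Setting both brackets to zero gives the nullclines N1 + 0.19N2 = 106 and 1.27N1 + N2 = 182.
Substituting N2 = 182 - 1.27N1 into the first: N1(1 - 0.19·1.27) = 106 - 0.19·182.
So N1* = 71.4/0.759 = 94.1, and then N2* = 182 - 1.27·94.1 = 62.4.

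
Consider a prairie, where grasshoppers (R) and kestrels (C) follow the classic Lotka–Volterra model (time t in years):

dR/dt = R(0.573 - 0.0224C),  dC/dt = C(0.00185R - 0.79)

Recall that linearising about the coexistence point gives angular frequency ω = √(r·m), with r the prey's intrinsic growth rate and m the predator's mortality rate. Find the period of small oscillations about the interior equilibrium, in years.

Here r = 0.573 and m = 0.79, so r·m = 0.453.
ω = √0.453 = 0.673 per year, hence T = 2π/ω ≈ 9.34 years.

T ≈ 9.34 years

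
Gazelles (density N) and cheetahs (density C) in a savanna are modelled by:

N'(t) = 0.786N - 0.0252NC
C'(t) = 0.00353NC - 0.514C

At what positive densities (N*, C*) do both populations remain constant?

N* ≈ 146, C* ≈ 31.2

Set dC/dt = 0 with C > 0: 0.00353N - 0.514 = 0, so N* = 0.514/0.00353 = 146.
Set dN/dt = 0 with N > 0: 0.786 - 0.0252C = 0, so C* = 0.786/0.0252 = 31.2.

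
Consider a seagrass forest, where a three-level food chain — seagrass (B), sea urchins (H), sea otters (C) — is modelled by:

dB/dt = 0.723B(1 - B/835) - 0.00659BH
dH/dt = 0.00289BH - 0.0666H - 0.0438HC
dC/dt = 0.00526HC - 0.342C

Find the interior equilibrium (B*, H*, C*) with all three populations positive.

B* ≈ 340, H* ≈ 65, C* ≈ 20.9

From dC/dt = 0: 0.00526H* = 0.342, so H* = 65.
From dB/dt = 0: 0.723(1 - B*/835) = 0.00659·65, giving B* = 835·(1 - 0.593) = 340.
From dH/dt = 0: 0.00289·340 - 0.0666 = 0.0438C*, so C* = 0.916/0.0438 = 20.9.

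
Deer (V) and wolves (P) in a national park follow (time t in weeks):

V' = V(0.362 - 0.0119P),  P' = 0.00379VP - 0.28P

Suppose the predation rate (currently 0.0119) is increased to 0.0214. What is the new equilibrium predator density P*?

At the interior fixed point, setting dV/dt = 0 with V > 0 fixes P* = (prey growth rate)/(VP coefficient) — independent of the other coefficients.
With the change, P* = 0.362/0.0214 = 16.9; it falls from 30.4.

P* ≈ 16.9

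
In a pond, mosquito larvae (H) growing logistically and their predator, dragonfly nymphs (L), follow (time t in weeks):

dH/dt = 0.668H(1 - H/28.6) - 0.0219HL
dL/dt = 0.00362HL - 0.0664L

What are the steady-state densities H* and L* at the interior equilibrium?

H* ≈ 18.3, L* ≈ 10.9

From dL/dt = 0 with L > 0: 0.00362H* = 0.0664, so H* = 18.3.
Substitute into dH/dt = 0: 0.668(1 - 18.3/28.6) = 0.0219L*.
The bracket is 0.359, giving L* = 0.24/0.0219 = 10.9.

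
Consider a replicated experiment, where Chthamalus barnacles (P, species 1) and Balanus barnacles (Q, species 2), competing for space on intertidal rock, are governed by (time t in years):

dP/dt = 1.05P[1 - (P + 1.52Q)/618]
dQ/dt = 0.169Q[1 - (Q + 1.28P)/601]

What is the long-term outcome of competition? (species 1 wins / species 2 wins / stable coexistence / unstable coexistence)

unstable coexistence (outcome depends on initial conditions)

Compare the nullcline intercepts: K1/α12 = 618/1.52 = 407 < K2 = 601; K2/α21 = 601/1.28 = 470 < K1 = 618.
Since both are reversed, neither can invade when rare; the interior point is a saddle.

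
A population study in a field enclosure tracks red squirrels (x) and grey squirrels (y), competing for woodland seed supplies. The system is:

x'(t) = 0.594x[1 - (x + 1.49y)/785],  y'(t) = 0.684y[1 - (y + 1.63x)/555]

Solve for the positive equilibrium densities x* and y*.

Setting both brackets to zero gives the nullclines x + 1.49y = 785 and 1.63x + y = 555.
Substituting y = 555 - 1.63x into the first: x(1 - 1.49·1.63) = 785 - 1.49·555.
So x* = -42/-1.43 = 29.4, and then y* = 555 - 1.63·29.4 = 507.

x* ≈ 29.4, y* ≈ 507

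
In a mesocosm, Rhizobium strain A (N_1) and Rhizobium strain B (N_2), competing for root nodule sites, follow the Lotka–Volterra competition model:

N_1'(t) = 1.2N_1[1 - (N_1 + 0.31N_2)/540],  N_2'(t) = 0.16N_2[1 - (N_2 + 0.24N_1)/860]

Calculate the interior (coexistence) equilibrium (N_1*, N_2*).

N_1* ≈ 295, N_2* ≈ 789

Setting both brackets to zero gives the nullclines N_1 + 0.31N_2 = 540 and 0.24N_1 + N_2 = 860.
Substituting N_2 = 860 - 0.24N_1 into the first: N_1(1 - 0.31·0.24) = 540 - 0.31·860.
So N_1* = 273/0.926 = 295, and then N_2* = 860 - 0.24·295 = 789.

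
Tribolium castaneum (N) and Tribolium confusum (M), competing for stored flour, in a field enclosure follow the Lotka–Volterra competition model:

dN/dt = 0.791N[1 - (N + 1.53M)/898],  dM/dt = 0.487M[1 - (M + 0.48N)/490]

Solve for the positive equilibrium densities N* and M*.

N* ≈ 558, M* ≈ 222

Setting both brackets to zero gives the nullclines N + 1.53M = 898 and 0.48N + M = 490.
Substituting M = 490 - 0.48N into the first: N(1 - 1.53·0.48) = 898 - 1.53·490.
So N* = 148/0.266 = 558, and then M* = 490 - 0.48·558 = 222.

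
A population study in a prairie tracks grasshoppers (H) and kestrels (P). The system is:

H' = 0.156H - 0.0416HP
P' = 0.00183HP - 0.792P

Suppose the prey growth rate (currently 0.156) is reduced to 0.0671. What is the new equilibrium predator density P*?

P* ≈ 1.61

At the interior fixed point, setting dH/dt = 0 with H > 0 fixes P* = (prey growth rate)/(HP coefficient) — independent of the other coefficients.
With the change, P* = 0.0671/0.0416 = 1.61; it falls from 3.75.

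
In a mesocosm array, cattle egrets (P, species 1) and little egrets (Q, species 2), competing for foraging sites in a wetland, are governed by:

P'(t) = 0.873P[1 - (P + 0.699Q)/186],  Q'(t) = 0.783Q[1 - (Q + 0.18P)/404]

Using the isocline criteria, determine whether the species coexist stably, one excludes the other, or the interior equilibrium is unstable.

species 2 excludes species 1

Compare the nullcline intercepts: K1/α12 = 186/0.699 = 266 < K2 = 404; K2/α21 = 404/0.18 = 2240 > K1 = 186.
Since the inequalities point opposite ways, species 2 can invade but species 1 cannot.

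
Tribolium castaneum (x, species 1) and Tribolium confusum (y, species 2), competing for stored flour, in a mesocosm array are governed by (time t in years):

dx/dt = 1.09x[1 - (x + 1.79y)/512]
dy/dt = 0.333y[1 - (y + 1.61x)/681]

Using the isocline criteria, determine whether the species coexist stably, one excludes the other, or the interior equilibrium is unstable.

Compare the nullcline intercepts: K1/α12 = 512/1.79 = 286 < K2 = 681; K2/α21 = 681/1.61 = 423 < K1 = 512.
Since both are reversed, neither can invade when rare; the interior point is a saddle.

unstable coexistence (outcome depends on initial conditions)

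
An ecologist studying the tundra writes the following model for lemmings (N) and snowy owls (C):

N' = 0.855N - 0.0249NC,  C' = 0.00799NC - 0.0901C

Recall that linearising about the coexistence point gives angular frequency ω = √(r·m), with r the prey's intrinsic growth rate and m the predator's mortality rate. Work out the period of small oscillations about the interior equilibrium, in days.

Here r = 0.855 and m = 0.0901, so r·m = 0.077.
ω = √0.077 = 0.278 per day, hence T = 2π/ω ≈ 22.6 days.

T ≈ 22.6 days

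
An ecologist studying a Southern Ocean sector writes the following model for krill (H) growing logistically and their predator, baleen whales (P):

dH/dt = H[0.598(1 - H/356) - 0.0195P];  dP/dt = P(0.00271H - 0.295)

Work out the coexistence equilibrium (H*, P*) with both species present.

From dP/dt = 0 with P > 0: 0.00271H* = 0.295, so H* = 109.
Substitute into dH/dt = 0: 0.598(1 - 109/356) = 0.0195P*.
The bracket is 0.694, giving P* = 0.415/0.0195 = 21.3.

H* ≈ 109, P* ≈ 21.3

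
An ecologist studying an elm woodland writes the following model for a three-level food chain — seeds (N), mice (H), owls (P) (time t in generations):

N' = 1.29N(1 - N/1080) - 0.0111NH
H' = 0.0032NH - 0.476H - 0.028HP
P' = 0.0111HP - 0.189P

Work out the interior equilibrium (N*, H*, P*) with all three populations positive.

From dP/dt = 0: 0.0111H* = 0.189, so H* = 17.
From dN/dt = 0: 1.29(1 - N*/1080) = 0.0111·17, giving N* = 1080·(1 - 0.147) = 922.
From dH/dt = 0: 0.0032·922 - 0.476 = 0.028P*, so P* = 2.47/0.028 = 88.3.

N* ≈ 922, H* ≈ 17, P* ≈ 88.3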